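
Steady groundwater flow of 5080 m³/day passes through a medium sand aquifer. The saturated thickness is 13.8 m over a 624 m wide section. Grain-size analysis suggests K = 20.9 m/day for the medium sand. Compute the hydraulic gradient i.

0.0282

Cross-sectional area A = 624 × 13.8 = 8611 m².
From Q = K·A·i, i = Q / (K·A) = 5080 / (20.90 × 8611) = 0.02823.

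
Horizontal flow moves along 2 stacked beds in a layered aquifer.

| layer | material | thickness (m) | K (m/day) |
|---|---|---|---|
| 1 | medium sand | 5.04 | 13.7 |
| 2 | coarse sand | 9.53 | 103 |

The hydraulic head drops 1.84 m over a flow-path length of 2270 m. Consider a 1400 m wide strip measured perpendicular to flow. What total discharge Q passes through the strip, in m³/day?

Flow is parallel to layering, so each bed carries its own Darcy discharge and the transmissivities add.
Σ(K_i·b_i) = 13.7×5.04 + 103×9.53 = 1051 m²/day.
Hydraulic gradient i = Δh / L = 1.84 / 2270 = 0.0008106.
Q = Σ(K_i·b_i) · W · i = 1051 × 1400 × 0.0008106 = 1192 m³/day.

1190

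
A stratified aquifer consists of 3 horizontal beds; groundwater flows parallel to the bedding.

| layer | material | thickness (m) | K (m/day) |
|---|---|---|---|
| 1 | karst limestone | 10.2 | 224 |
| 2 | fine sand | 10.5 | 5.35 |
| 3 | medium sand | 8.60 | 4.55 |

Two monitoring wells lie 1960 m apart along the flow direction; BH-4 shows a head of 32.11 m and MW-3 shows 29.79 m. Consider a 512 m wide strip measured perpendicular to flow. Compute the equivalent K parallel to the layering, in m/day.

81.2

Flow is parallel to layering, so each bed carries its own Darcy discharge and the transmissivities add.
Σ(K_i·b_i) = 224×10.2 + 5.35×10.5 + 4.55×8.60 = 2380 m²/day.
Total thickness b = 29.30 m, so K_eq = Σ(K_i·b_i)/b = 81.23 m/day.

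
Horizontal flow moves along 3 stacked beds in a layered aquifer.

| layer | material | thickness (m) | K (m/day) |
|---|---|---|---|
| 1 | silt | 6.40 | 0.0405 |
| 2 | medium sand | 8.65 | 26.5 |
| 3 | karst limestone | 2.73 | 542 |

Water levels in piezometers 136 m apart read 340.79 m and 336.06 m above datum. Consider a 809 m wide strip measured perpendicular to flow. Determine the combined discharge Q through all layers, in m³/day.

Flow is parallel to layering, so each bed carries its own Darcy discharge and the transmissivities add.
Σ(K_i·b_i) = 0.0405×6.40 + 26.5×8.65 + 542×2.73 = 1709 m²/day.
Hydraulic gradient i = (340.79 − 336.06) / 136 = 4.73 / 136 = 0.03478.
Q = Σ(K_i·b_i) · W · i = 1709 × 809 × 0.03478 = 48089 m³/day.

48100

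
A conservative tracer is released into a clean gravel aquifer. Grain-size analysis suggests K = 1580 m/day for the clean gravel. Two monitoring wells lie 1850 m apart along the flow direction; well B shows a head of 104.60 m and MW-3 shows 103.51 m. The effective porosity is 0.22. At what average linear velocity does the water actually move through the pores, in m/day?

4.23

Hydraulic gradient i = (104.60 − 103.51) / 1850 = 1.09 / 1850 = 0.0005892.
Darcy flux q = K · i = 1580 × 0.0005892 = 0.9309 m/day.
Seepage velocity v = q / n_e = 0.9309 / 0.22 = 4.231 m/day.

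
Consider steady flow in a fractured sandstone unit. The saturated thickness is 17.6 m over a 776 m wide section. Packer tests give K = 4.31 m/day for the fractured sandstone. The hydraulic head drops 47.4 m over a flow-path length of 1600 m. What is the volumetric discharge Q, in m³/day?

Cross-sectional area A = 776 × 17.6 = 13658 m².
Hydraulic gradient i = Δh / L = 47.4 / 1600 = 0.02962.
Darcy's law: Q = K · A · i = 4.310 × 13658 × 0.02962 = 1744 m³/day.

1740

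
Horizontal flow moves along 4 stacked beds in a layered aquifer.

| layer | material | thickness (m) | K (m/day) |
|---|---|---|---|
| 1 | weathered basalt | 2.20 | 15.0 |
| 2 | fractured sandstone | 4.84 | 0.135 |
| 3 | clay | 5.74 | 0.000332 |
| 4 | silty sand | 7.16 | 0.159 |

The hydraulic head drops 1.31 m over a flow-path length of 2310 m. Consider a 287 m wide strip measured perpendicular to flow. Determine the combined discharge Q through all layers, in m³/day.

5.66

Flow is parallel to layering, so each bed carries its own Darcy discharge and the transmissivities add.
Σ(K_i·b_i) = 15.0×2.20 + 0.135×4.84 + 0.000332×5.74 + 0.159×7.16 = 34.79 m²/day.
Hydraulic gradient i = Δh / L = 1.31 / 2310 = 0.0005671.
Q = Σ(K_i·b_i) · W · i = 34.79 × 287 × 0.0005671 = 5.663 m³/day.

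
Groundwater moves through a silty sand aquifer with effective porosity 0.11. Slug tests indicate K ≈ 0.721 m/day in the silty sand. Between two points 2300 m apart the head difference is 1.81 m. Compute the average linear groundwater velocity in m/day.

Hydraulic gradient i = Δh / L = 1.81 / 2300 = 0.0007870.
Darcy flux q = K · i = 0.7210 × 0.0007870 = 0.0005674 m/day.
Seepage velocity v = q / n_e = 0.0005674 / 0.11 = 0.005158 m/day.

0.00516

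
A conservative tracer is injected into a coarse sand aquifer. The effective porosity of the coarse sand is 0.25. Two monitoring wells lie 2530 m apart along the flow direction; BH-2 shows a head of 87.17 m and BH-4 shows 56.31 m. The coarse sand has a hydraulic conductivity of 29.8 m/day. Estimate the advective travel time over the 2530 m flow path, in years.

Hydraulic gradient i = (87.17 − 56.31) / 2530 = 30.86 / 2530 = 0.01220.
Darcy flux q = K · i = 29.80 × 0.01220 = 0.3635 m/day.
Seepage velocity v = q / n_e = 0.3635 / 0.25 = 1.454 m/day.
Travel time t = L / v = 2530 / 1.454 = 1740 days = 4.764 years.

4.76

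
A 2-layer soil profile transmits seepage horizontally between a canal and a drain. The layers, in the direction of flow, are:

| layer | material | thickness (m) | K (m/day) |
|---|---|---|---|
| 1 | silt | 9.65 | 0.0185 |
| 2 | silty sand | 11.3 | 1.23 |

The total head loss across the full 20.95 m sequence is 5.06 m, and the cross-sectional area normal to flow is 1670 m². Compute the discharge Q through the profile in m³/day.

15.9

Flow is perpendicular to layering, so the layers act in series and the equivalent K is the thickness-weighted harmonic mean.
Total thickness L = 9.65 + 11.3 = 20.95 m.
Σ(b_i/K_i) = 9.65/0.0185 + 11.3/1.23 = 530.8 d.
K_eq = L / Σ(b_i/K_i) = 20.95 / 530.8 = 0.03947 m/day.
Q = K_eq · A · (Δh/L) = 0.03947 × 1670 × (5.06/20.95) = 15.92 m³/day.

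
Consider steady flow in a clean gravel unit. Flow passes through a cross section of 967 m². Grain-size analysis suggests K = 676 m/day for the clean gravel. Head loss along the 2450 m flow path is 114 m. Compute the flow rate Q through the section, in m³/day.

30400

Hydraulic gradient i = Δh / L = 114 / 2450 = 0.04653.
Darcy's law: Q = K · A · i = 676.0 × 967.0 × 0.04653 = 30417 m³/day.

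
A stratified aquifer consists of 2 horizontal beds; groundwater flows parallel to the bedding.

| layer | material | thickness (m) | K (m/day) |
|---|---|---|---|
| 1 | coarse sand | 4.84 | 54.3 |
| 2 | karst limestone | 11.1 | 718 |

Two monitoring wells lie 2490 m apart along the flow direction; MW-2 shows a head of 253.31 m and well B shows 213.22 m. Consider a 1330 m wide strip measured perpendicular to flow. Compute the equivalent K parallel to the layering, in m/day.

Flow is parallel to layering, so each bed carries its own Darcy discharge and the transmissivities add.
Σ(K_i·b_i) = 54.3×4.84 + 718×11.1 = 8233 m²/day.
Total thickness b = 15.94 m, so K_eq = Σ(K_i·b_i)/b = 516.5 m/day.

516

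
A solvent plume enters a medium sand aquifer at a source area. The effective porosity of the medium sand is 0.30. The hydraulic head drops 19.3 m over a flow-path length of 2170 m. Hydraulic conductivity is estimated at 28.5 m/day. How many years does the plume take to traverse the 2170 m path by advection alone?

Hydraulic gradient i = Δh / L = 19.3 / 2170 = 0.008894.
Darcy flux q = K · i = 28.50 × 0.008894 = 0.2535 m/day.
Seepage velocity v = q / n_e = 0.2535 / 0.30 = 0.8449 m/day.
Travel time t = L / v = 2170 / 0.8449 = 2568 days = 7.032 years.

7.03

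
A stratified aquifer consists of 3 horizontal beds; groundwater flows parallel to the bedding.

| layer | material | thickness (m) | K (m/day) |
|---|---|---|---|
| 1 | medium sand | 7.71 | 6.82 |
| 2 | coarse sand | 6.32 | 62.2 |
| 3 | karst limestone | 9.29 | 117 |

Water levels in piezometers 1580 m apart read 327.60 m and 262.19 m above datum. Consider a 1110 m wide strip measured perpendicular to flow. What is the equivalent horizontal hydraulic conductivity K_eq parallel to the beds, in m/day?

Flow is parallel to layering, so each bed carries its own Darcy discharge and the transmissivities add.
Σ(K_i·b_i) = 6.82×7.71 + 62.2×6.32 + 117×9.29 = 1533 m²/day.
Total thickness b = 23.32 m, so K_eq = Σ(K_i·b_i)/b = 65.72 m/day.

65.7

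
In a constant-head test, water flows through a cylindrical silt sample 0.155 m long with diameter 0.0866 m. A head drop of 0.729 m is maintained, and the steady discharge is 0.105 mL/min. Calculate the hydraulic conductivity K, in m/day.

Cross-sectional area A = π·(d/2)² = π × (0.0866/2)² = 0.005890 m².
Convert discharge: 0.105 mL/min = 1.750e-09 m³/s.
Darcy's law rearranged: K = Q·L / (A·Δh) = 1.750e-09 × 0.155 / (0.005890 × 0.729) = 6.317e-08 m/s = 0.005458 m/day.

0.00546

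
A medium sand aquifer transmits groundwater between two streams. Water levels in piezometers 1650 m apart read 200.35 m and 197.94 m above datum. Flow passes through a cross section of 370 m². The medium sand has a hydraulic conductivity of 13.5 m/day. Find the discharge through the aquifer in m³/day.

Hydraulic gradient i = (200.35 − 197.94) / 1650 = 2.41 / 1650 = 0.001461.
Darcy's law: Q = K · A · i = 13.50 × 370.0 × 0.001461 = 7.296 m³/day.

7.30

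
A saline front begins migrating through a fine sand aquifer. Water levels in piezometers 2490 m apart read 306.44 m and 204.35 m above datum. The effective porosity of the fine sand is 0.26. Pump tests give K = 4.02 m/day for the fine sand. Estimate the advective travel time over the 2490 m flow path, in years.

10.8

Hydraulic gradient i = (306.44 − 204.35) / 2490 = 102.09 / 2490 = 0.04100.
Darcy flux q = K · i = 4.020 × 0.04100 = 0.1648 m/day.
Seepage velocity v = q / n_e = 0.1648 / 0.26 = 0.6339 m/day.
Travel time t = L / v = 2490 / 0.6339 = 3928 days = 10.75 years.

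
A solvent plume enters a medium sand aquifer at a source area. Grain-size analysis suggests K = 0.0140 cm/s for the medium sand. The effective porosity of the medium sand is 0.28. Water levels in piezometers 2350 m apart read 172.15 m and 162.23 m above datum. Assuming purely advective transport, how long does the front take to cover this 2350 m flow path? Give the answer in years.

Convert K: 0.0140 cm/s × 864 = 12.10 m/day.
Hydraulic gradient i = (172.15 − 162.23) / 2350 = 9.92 / 2350 = 0.004221.
Darcy flux q = K · i = 12.10 × 0.004221 = 0.05106 m/day.
Seepage velocity v = q / n_e = 0.05106 / 0.28 = 0.1824 m/day.
Travel time t = L / v = 2350 / 0.1824 = 12887 days = 35.28 years.

35.3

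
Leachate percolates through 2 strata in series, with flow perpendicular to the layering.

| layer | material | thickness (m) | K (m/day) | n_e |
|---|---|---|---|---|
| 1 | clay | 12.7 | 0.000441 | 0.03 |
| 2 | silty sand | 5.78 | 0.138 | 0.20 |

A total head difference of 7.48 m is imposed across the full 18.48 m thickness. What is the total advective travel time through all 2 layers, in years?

16.2

With flow normal to the layers, continuity requires the same specific discharge q through every layer.
Σ(b_i/K_i) = 12.7/0.000441 + 5.78/0.138 = 28840 d.
q = Δh / Σ(b_i/K_i) = 7.48 / 28840 = 0.0002594 m/day.
In each layer the seepage velocity is v_i = q/n_i, so the layer transit time is t_i = b_i·n_i / q:
  layer 1 (clay): t_1 = 12.7 × 0.03 / 0.0002594 = 1469 d
  layer 2 (silty sand): t_2 = 5.78 × 0.20 / 0.0002594 = 4457 d
Total t = Σ t_i = 5926 days = 16.22 years.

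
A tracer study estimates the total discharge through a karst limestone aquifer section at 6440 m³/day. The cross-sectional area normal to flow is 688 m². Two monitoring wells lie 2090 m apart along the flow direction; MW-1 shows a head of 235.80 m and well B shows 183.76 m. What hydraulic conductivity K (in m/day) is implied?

Hydraulic gradient i = (235.80 − 183.76) / 2090 = 52.04 / 2090 = 0.02490.
From Q = K·A·i, K = Q / (A·i) = 6440 / (688.0 × 0.02490) = 375.9 m/day.

376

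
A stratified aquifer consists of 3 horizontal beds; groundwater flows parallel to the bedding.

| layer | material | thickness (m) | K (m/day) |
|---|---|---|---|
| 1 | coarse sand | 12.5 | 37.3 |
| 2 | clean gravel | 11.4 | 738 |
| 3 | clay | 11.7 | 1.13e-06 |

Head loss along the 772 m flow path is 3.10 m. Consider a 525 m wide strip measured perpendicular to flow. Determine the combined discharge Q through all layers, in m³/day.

18700

Flow is parallel to layering, so each bed carries its own Darcy discharge and the transmissivities add.
Σ(K_i·b_i) = 37.3×12.5 + 738×11.4 + 1.13e-06×11.7 = 8879 m²/day.
Hydraulic gradient i = Δh / L = 3.10 / 772 = 0.004016.
Q = Σ(K_i·b_i) · W · i = 8879 × 525 × 0.004016 = 18719 m³/day.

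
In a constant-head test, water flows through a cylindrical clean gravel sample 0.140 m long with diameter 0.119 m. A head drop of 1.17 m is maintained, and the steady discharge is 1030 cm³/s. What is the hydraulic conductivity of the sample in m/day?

957

Cross-sectional area A = π·(d/2)² = π × (0.119/2)² = 0.01112 m².
Convert discharge: 1030 cm³/s = 0.001030 m³/s.
Darcy's law rearranged: K = Q·L / (A·Δh) = 0.001030 × 0.140 / (0.01112 × 1.17) = 0.01108 m/s = 957.4 m/day.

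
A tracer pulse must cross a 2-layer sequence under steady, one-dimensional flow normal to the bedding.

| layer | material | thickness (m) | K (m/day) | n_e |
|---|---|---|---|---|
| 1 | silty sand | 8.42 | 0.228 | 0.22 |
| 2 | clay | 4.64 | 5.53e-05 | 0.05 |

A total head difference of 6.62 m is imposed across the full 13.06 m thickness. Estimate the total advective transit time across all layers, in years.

72.4

With flow normal to the layers, continuity requires the same specific discharge q through every layer.
Σ(b_i/K_i) = 8.42/0.228 + 4.64/5.53e-05 = 83943 d.
q = Δh / Σ(b_i/K_i) = 6.62 / 83943 = 7.886e-05 m/day.
In each layer the seepage velocity is v_i = q/n_i, so the layer transit time is t_i = b_i·n_i / q:
  layer 1 (silty sand): t_1 = 8.42 × 0.22 / 7.886e-05 = 23489 d
  layer 2 (clay): t_2 = 4.64 × 0.05 / 7.886e-05 = 2942 d
Total t = Σ t_i = 26431 days = 72.36 years.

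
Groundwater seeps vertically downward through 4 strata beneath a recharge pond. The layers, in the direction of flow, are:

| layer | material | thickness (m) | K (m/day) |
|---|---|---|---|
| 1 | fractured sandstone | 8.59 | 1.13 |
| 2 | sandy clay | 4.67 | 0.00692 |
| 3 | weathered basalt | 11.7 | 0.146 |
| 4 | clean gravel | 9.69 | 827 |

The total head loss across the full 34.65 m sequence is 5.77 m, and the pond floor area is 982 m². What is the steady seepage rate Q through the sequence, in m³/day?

Flow is perpendicular to layering, so the layers act in series and the equivalent K is the thickness-weighted harmonic mean.
Total thickness L = 8.59 + 4.67 + 11.7 + 9.69 = 34.65 m.
Σ(b_i/K_i) = 8.59/1.13 + 4.67/0.00692 + 11.7/0.146 + 9.69/827 = 762.6 d.
K_eq = L / Σ(b_i/K_i) = 34.65 / 762.6 = 0.04544 m/day.
Q = K_eq · A · (Δh/L) = 0.04544 × 982 × (5.77/34.65) = 7.430 m³/day.

7.43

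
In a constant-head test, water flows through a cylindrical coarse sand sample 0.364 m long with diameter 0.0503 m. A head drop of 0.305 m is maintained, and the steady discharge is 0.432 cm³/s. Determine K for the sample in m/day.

22.4

Cross-sectional area A = π·(d/2)² = π × (0.0503/2)² = 0.001987 m².
Convert discharge: 0.432 cm³/s = 4.320e-07 m³/s.
Darcy's law rearranged: K = Q·L / (A·Δh) = 4.320e-07 × 0.364 / (0.001987 × 0.305) = 0.0002595 m/s = 22.42 m/day.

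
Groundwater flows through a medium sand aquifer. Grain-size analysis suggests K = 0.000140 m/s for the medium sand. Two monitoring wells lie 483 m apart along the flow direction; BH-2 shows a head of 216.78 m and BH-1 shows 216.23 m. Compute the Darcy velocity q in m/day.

Convert K: 0.000140 m/s × 86400 = 12.10 m/day.
Hydraulic gradient i = (216.78 − 216.23) / 483 = 0.55 / 483 = 0.001139.
Specific discharge q = K · i = 12.10 × 0.001139 = 0.01377 m/day.

0.0138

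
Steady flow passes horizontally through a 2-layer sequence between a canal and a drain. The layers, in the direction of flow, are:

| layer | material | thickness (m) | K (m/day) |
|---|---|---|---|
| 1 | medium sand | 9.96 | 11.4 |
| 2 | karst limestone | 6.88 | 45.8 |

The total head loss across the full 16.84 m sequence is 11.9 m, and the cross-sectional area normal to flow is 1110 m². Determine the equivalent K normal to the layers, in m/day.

16.4

Flow is perpendicular to layering, so the layers act in series and the equivalent K is the thickness-weighted harmonic mean.
Total thickness L = 9.96 + 6.88 = 16.84 m.
Σ(b_i/K_i) = 9.96/11.4 + 6.88/45.8 = 1.024 d.
K_eq = L / Σ(b_i/K_i) = 16.84 / 1.024 = 16.45 m/day.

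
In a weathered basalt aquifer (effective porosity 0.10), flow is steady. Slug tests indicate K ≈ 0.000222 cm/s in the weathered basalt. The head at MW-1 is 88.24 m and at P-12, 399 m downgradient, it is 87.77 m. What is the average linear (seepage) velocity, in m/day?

0.00226

Convert K: 0.000222 cm/s × 864 = 0.1918 m/day.
Hydraulic gradient i = (88.24 − 87.77) / 399 = 0.47 / 399 = 0.001178.
Darcy flux q = K · i = 0.1918 × 0.001178 = 0.0002259 m/day.
Seepage velocity v = q / n_e = 0.0002259 / 0.10 = 0.002259 m/day.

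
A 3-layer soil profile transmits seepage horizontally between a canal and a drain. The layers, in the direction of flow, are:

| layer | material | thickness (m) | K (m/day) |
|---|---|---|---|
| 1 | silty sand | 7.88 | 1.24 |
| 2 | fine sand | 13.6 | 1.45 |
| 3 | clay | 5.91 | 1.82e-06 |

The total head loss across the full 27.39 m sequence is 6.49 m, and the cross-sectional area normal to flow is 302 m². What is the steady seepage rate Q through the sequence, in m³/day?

Flow is perpendicular to layering, so the layers act in series and the equivalent K is the thickness-weighted harmonic mean.
Total thickness L = 7.88 + 13.6 + 5.91 = 27.39 m.
Σ(b_i/K_i) = 7.88/1.24 + 13.6/1.45 + 5.91/1.82e-06 = 3.247e+06 d.
K_eq = L / Σ(b_i/K_i) = 27.39 / 3.247e+06 = 8.435e-06 m/day.
Q = K_eq · A · (Δh/L) = 8.435e-06 × 302 × (6.49/27.39) = 0.0006036 m³/day.

0.000604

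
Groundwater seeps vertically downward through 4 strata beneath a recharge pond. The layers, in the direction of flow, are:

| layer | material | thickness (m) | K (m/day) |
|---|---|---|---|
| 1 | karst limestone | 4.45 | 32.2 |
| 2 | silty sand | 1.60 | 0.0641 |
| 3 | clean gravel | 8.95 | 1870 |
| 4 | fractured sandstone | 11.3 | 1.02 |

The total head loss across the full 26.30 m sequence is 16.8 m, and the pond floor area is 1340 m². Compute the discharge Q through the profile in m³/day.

Flow is perpendicular to layering, so the layers act in series and the equivalent K is the thickness-weighted harmonic mean.
Total thickness L = 4.45 + 1.60 + 8.95 + 11.3 = 26.30 m.
Σ(b_i/K_i) = 4.45/32.2 + 1.60/0.0641 + 8.95/1870 + 11.3/1.02 = 36.18 d.
K_eq = L / Σ(b_i/K_i) = 26.30 / 36.18 = 0.7269 m/day.
Q = K_eq · A · (Δh/L) = 0.7269 × 1340 × (16.8/26.30) = 622.2 m³/day.

622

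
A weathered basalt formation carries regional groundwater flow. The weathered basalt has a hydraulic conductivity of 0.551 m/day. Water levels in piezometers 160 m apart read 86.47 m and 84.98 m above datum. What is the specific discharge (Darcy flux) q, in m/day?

Hydraulic gradient i = (86.47 − 84.98) / 160 = 1.49 / 160 = 0.009312.
Specific discharge q = K · i = 0.5510 × 0.009312 = 0.005131 m/day.

0.00513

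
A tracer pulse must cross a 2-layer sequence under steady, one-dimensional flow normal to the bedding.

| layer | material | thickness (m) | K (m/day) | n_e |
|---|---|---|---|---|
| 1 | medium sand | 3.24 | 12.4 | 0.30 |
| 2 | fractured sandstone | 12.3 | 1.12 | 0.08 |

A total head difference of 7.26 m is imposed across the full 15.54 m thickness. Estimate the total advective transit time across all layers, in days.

With flow normal to the layers, continuity requires the same specific discharge q through every layer.
Σ(b_i/K_i) = 3.24/12.4 + 12.3/1.12 = 11.24 d.
q = Δh / Σ(b_i/K_i) = 7.26 / 11.24 = 0.6457 m/day.
In each layer the seepage velocity is v_i = q/n_i, so the layer transit time is t_i = b_i·n_i / q:
  layer 1 (medium sand): t_1 = 3.24 × 0.30 / 0.6457 = 1.505 d
  layer 2 (fractured sandstone): t_2 = 12.3 × 0.08 / 0.6457 = 1.524 d
Total t = Σ t_i = 3.029 days.

3.03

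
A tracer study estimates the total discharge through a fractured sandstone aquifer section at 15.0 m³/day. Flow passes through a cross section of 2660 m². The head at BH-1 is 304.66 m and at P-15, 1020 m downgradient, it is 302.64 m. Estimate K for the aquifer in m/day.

2.85

Hydraulic gradient i = (304.66 − 302.64) / 1020 = 2.02 / 1020 = 0.001980.
From Q = K·A·i, K = Q / (A·i) = 15.0 / (2660 × 0.001980) = 2.847 m/day.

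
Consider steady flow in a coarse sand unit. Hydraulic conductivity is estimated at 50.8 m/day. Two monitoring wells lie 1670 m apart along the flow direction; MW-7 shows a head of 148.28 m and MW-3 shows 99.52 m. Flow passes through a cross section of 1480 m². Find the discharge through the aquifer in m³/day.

Hydraulic gradient i = (148.28 − 99.52) / 1670 = 48.76 / 1670 = 0.02920.
Darcy's law: Q = K · A · i = 50.80 × 1480 × 0.02920 = 2195 m³/day.

2200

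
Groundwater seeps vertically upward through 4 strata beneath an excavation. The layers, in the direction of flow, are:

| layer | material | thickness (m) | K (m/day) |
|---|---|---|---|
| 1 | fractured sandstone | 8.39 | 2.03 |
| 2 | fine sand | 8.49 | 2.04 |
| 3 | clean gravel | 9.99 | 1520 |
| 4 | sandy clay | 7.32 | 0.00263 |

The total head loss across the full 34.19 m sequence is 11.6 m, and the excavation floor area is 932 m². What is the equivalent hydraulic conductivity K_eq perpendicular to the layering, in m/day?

Flow is perpendicular to layering, so the layers act in series and the equivalent K is the thickness-weighted harmonic mean.
Total thickness L = 8.39 + 8.49 + 9.99 + 7.32 = 34.19 m.
Σ(b_i/K_i) = 8.39/2.03 + 8.49/2.04 + 9.99/1520 + 7.32/0.00263 = 2792 d.
K_eq = L / Σ(b_i/K_i) = 34.19 / 2792 = 0.01225 m/day.

0.0122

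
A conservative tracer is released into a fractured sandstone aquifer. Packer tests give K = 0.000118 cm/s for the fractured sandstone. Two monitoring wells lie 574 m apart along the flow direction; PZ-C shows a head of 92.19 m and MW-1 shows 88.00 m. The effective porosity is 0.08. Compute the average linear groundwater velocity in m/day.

0.00930

Convert K: 0.000118 cm/s × 864 = 0.1020 m/day.
Hydraulic gradient i = (92.19 − 88.00) / 574 = 4.19 / 574 = 0.007300.
Darcy flux q = K · i = 0.1020 × 0.007300 = 0.0007442 m/day.
Seepage velocity v = q / n_e = 0.0007442 / 0.08 = 0.009303 m/day.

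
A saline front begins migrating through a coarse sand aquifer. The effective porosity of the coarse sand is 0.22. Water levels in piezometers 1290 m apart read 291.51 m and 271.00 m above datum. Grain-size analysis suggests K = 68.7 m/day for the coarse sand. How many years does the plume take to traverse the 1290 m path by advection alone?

Hydraulic gradient i = (291.51 − 271.00) / 1290 = 20.51 / 1290 = 0.01590.
Darcy flux q = K · i = 68.70 × 0.01590 = 1.092 m/day.
Seepage velocity v = q / n_e = 1.092 / 0.22 = 4.965 m/day.
Travel time t = L / v = 1290 / 4.965 = 259.8 days = 0.7114 years.

0.711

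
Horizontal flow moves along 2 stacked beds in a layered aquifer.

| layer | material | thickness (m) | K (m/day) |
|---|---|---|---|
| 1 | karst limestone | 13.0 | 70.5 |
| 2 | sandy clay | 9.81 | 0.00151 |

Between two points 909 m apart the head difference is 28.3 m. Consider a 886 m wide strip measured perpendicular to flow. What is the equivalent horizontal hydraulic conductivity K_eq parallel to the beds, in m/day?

40.2

Flow is parallel to layering, so each bed carries its own Darcy discharge and the transmissivities add.
Σ(K_i·b_i) = 70.5×13.0 + 0.00151×9.81 = 916.5 m²/day.
Total thickness b = 22.81 m, so K_eq = Σ(K_i·b_i)/b = 40.18 m/day.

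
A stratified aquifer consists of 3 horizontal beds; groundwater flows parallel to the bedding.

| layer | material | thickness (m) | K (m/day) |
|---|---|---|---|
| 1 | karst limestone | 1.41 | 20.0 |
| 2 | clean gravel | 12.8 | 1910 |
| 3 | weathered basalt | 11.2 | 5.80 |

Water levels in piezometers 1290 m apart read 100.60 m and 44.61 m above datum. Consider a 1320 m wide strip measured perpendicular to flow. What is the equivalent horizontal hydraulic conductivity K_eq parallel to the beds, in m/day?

966

Flow is parallel to layering, so each bed carries its own Darcy discharge and the transmissivities add.
Σ(K_i·b_i) = 20.0×1.41 + 1910×12.8 + 5.80×11.2 = 24541 m²/day.
Total thickness b = 25.41 m, so K_eq = Σ(K_i·b_i)/b = 965.8 m/day.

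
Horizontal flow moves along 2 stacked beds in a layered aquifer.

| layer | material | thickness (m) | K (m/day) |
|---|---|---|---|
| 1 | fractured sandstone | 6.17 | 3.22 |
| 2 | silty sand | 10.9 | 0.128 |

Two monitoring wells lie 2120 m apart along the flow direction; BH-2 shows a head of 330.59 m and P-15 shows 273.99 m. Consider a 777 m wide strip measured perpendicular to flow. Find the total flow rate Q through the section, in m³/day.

441

Flow is parallel to layering, so each bed carries its own Darcy discharge and the transmissivities add.
Σ(K_i·b_i) = 3.22×6.17 + 0.128×10.9 = 21.26 m²/day.
Hydraulic gradient i = (330.59 − 273.99) / 2120 = 56.6 / 2120 = 0.02670.
Q = Σ(K_i·b_i) · W · i = 21.26 × 777 × 0.02670 = 441.1 m³/day.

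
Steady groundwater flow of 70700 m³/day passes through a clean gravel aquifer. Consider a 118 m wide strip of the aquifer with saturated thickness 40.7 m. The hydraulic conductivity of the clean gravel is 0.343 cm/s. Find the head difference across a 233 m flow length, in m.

11.6

Convert K: 0.343 cm/s × 864 = 296.4 m/day.
Cross-sectional area A = 118 × 40.7 = 4803 m².
From Q = K·A·i, i = Q / (K·A) = 70700 / (296.4 × 4803) = 0.04967.
Head loss Δh = i · L = 0.04967 × 233 = 11.57 m.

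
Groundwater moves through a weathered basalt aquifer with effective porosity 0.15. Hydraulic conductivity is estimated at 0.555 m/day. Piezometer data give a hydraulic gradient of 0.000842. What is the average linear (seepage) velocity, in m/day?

Hydraulic gradient i = 0.000842.
Darcy flux q = K · i = 0.5550 × 0.0008420 = 0.0004673 m/day.
Seepage velocity v = q / n_e = 0.0004673 / 0.15 = 0.003115 m/day.

0.00312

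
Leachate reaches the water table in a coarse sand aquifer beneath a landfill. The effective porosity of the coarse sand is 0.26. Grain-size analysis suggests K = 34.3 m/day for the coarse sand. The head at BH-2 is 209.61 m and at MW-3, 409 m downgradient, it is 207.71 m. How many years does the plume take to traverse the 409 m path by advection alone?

Hydraulic gradient i = (209.61 − 207.71) / 409 = 1.9 / 409 = 0.004645.
Darcy flux q = K · i = 34.30 × 0.004645 = 0.1593 m/day.
Seepage velocity v = q / n_e = 0.1593 / 0.26 = 0.6128 m/day.
Travel time t = L / v = 409 / 0.6128 = 667.4 days = 1.827 years.

1.83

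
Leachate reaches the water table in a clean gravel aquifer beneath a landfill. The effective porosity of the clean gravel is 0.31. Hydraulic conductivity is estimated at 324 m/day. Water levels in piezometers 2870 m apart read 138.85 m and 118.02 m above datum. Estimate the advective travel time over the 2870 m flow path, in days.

378

Hydraulic gradient i = (138.85 − 118.02) / 2870 = 20.83 / 2870 = 0.007258.
Darcy flux q = K · i = 324.0 × 0.007258 = 2.352 m/day.
Seepage velocity v = q / n_e = 2.352 / 0.31 = 7.586 m/day.
Travel time t = L / v = 2870 / 7.586 = 378.3 days.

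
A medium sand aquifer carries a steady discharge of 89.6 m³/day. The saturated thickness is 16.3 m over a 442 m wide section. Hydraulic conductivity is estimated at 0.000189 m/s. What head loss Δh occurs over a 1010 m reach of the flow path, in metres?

0.769

Convert K: 0.000189 m/s × 86400 = 16.33 m/day.
Cross-sectional area A = 442 × 16.3 = 7205 m².
From Q = K·A·i, i = Q / (K·A) = 89.6 / (16.33 × 7205) = 0.0007616.
Head loss Δh = i · L = 0.0007616 × 1010 = 0.7692 m.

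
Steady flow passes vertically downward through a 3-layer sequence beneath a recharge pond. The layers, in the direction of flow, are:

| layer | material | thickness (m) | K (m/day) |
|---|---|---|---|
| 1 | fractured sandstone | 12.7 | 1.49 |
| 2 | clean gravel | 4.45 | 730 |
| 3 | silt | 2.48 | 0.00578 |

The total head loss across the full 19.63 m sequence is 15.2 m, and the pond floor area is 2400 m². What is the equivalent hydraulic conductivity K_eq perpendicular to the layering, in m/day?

Flow is perpendicular to layering, so the layers act in series and the equivalent K is the thickness-weighted harmonic mean.
Total thickness L = 12.7 + 4.45 + 2.48 = 19.63 m.
Σ(b_i/K_i) = 12.7/1.49 + 4.45/730 + 2.48/0.00578 = 437.6 d.
K_eq = L / Σ(b_i/K_i) = 19.63 / 437.6 = 0.04486 m/day.

0.0449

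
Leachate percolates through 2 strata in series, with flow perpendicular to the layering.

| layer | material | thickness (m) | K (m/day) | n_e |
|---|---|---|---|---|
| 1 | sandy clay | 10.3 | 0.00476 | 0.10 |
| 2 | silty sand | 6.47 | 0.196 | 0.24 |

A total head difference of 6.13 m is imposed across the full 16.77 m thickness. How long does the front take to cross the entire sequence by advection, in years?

2.53

With flow normal to the layers, continuity requires the same specific discharge q through every layer.
Σ(b_i/K_i) = 10.3/0.00476 + 6.47/0.196 = 2197 d.
q = Δh / Σ(b_i/K_i) = 6.13 / 2197 = 0.002790 m/day.
In each layer the seepage velocity is v_i = q/n_i, so the layer transit time is t_i = b_i·n_i / q:
  layer 1 (sandy clay): t_1 = 10.3 × 0.10 / 0.002790 = 369.1 d
  layer 2 (silty sand): t_2 = 6.47 × 0.24 / 0.002790 = 556.5 d
Total t = Σ t_i = 925.6 days = 2.534 years.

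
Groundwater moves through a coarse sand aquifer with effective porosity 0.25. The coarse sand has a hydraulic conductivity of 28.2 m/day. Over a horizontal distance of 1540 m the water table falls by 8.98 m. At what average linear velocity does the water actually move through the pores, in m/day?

0.658

Hydraulic gradient i = Δh / L = 8.98 / 1540 = 0.005831.
Darcy flux q = K · i = 28.20 × 0.005831 = 0.1644 m/day.
Seepage velocity v = q / n_e = 0.1644 / 0.25 = 0.6578 m/day.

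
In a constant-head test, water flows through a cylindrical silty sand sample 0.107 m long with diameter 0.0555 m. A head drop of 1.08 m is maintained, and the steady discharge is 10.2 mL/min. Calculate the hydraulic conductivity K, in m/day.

Cross-sectional area A = π·(d/2)² = π × (0.0555/2)² = 0.002419 m².
Convert discharge: 10.2 mL/min = 1.700e-07 m³/s.
Darcy's law rearranged: K = Q·L / (A·Δh) = 1.700e-07 × 0.107 / (0.002419 × 1.08) = 6.962e-06 m/s = 0.6015 m/day.

0.602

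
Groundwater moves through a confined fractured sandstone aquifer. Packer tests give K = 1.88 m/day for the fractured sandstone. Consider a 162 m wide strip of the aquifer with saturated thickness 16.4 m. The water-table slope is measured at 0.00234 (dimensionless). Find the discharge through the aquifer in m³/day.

11.7

Cross-sectional area A = 162 × 16.4 = 2657 m².
Hydraulic gradient i = 0.00234.
Darcy's law: Q = K · A · i = 1.880 × 2657 × 0.002340 = 11.69 m³/day.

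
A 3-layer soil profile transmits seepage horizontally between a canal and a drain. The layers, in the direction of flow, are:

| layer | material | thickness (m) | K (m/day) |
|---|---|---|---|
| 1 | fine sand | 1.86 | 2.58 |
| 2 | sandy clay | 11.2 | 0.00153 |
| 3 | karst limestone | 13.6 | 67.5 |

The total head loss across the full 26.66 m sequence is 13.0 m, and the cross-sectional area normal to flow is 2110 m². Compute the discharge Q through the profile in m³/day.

3.75

Flow is perpendicular to layering, so the layers act in series and the equivalent K is the thickness-weighted harmonic mean.
Total thickness L = 1.86 + 11.2 + 13.6 = 26.66 m.
Σ(b_i/K_i) = 1.86/2.58 + 11.2/0.00153 + 13.6/67.5 = 7321 d.
K_eq = L / Σ(b_i/K_i) = 26.66 / 7321 = 0.003641 m/day.
Q = K_eq · A · (Δh/L) = 0.003641 × 2110 × (13.0/26.66) = 3.747 m³/day.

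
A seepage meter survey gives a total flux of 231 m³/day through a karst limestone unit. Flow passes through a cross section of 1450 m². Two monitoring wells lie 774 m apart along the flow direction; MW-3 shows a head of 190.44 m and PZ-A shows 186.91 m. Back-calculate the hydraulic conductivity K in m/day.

34.9

Hydraulic gradient i = (190.44 − 186.91) / 774 = 3.53 / 774 = 0.004561.
From Q = K·A·i, K = Q / (A·i) = 231 / (1450 × 0.004561) = 34.93 m/day.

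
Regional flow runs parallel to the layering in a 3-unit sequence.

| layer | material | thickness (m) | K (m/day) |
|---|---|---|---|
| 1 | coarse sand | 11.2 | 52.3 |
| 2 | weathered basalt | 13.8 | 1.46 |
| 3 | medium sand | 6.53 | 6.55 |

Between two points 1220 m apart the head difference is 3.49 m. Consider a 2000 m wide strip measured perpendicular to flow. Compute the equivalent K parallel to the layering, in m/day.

20.6

Flow is parallel to layering, so each bed carries its own Darcy discharge and the transmissivities add.
Σ(K_i·b_i) = 52.3×11.2 + 1.46×13.8 + 6.55×6.53 = 648.7 m²/day.
Total thickness b = 31.53 m, so K_eq = Σ(K_i·b_i)/b = 20.57 m/day.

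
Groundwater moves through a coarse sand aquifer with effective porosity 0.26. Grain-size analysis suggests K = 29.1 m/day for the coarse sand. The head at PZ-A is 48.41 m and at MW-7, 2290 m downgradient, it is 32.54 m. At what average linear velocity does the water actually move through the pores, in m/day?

0.776

Hydraulic gradient i = (48.41 − 32.54) / 2290 = 15.87 / 2290 = 0.006930.
Darcy flux q = K · i = 29.10 × 0.006930 = 0.2017 m/day.
Seepage velocity v = q / n_e = 0.2017 / 0.26 = 0.7756 m/day.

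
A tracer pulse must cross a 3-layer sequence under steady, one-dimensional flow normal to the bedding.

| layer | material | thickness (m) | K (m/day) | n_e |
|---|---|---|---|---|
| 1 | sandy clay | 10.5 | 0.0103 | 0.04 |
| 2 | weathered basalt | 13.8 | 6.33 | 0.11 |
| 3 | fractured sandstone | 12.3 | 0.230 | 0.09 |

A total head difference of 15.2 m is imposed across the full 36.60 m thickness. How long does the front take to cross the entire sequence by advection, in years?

0.590

With flow normal to the layers, continuity requires the same specific discharge q through every layer.
Σ(b_i/K_i) = 10.5/0.0103 + 13.8/6.33 + 12.3/0.230 = 1075 d.
q = Δh / Σ(b_i/K_i) = 15.2 / 1075 = 0.01414 m/day.
In each layer the seepage velocity is v_i = q/n_i, so the layer transit time is t_i = b_i·n_i / q:
  layer 1 (sandy clay): t_1 = 10.5 × 0.04 / 0.01414 = 29.71 d
  layer 2 (weathered basalt): t_2 = 13.8 × 0.11 / 0.01414 = 107.4 d
  layer 3 (fractured sandstone): t_3 = 12.3 × 0.09 / 0.01414 = 78.30 d
Total t = Σ t_i = 215.4 days = 0.5896 years.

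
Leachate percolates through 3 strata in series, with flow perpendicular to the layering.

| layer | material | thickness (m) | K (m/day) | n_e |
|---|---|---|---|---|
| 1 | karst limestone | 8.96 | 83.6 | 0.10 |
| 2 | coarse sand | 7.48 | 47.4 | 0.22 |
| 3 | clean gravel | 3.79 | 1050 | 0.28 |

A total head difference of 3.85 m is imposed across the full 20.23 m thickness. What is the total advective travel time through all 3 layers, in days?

0.251

With flow normal to the layers, continuity requires the same specific discharge q through every layer.
Σ(b_i/K_i) = 8.96/83.6 + 7.48/47.4 + 3.79/1050 = 0.2686 d.
q = Δh / Σ(b_i/K_i) = 3.85 / 0.2686 = 14.33 m/day.
In each layer the seepage velocity is v_i = q/n_i, so the layer transit time is t_i = b_i·n_i / q:
  layer 1 (karst limestone): t_1 = 8.96 × 0.10 / 14.33 = 0.06251 d
  layer 2 (coarse sand): t_2 = 7.48 × 0.22 / 14.33 = 0.1148 d
  layer 3 (clean gravel): t_3 = 3.79 × 0.28 / 14.33 = 0.07403 d
Total t = Σ t_i = 0.2513 days.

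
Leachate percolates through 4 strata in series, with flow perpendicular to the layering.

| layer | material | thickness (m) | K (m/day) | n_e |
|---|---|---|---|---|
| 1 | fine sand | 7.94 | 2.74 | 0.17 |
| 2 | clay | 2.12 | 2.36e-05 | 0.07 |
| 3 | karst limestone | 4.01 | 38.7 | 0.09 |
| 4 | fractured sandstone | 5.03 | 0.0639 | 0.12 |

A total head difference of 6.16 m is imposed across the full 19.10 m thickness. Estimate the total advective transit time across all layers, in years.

98.4

With flow normal to the layers, continuity requires the same specific discharge q through every layer.
Σ(b_i/K_i) = 7.94/2.74 + 2.12/2.36e-05 + 4.01/38.7 + 5.03/0.0639 = 89912 d.
q = Δh / Σ(b_i/K_i) = 6.16 / 89912 = 6.851e-05 m/day.
In each layer the seepage velocity is v_i = q/n_i, so the layer transit time is t_i = b_i·n_i / q:
  layer 1 (fine sand): t_1 = 7.94 × 0.17 / 6.851e-05 = 19702 d
  layer 2 (clay): t_2 = 2.12 × 0.07 / 6.851e-05 = 2166 d
  layer 3 (karst limestone): t_3 = 4.01 × 0.09 / 6.851e-05 = 5268 d
  layer 4 (fractured sandstone): t_4 = 5.03 × 0.12 / 6.851e-05 = 8810 d
Total t = Σ t_i = 35946 days = 98.41 years.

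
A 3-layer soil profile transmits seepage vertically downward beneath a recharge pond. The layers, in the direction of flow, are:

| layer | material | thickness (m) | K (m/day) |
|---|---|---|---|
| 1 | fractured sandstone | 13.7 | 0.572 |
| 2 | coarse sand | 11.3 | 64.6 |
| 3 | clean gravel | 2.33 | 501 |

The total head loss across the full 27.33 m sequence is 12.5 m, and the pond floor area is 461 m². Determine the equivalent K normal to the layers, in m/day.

1.13

Flow is perpendicular to layering, so the layers act in series and the equivalent K is the thickness-weighted harmonic mean.
Total thickness L = 13.7 + 11.3 + 2.33 = 27.33 m.
Σ(b_i/K_i) = 13.7/0.572 + 11.3/64.6 + 2.33/501 = 24.13 d.
K_eq = L / Σ(b_i/K_i) = 27.33 / 24.13 = 1.133 m/day.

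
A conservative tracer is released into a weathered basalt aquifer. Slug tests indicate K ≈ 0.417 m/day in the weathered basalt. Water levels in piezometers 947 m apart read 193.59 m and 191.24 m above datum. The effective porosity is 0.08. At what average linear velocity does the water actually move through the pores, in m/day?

0.0129

Hydraulic gradient i = (193.59 − 191.24) / 947 = 2.35 / 947 = 0.002482.
Darcy flux q = K · i = 0.4170 × 0.002482 = 0.001035 m/day.
Seepage velocity v = q / n_e = 0.001035 / 0.08 = 0.01293 m/day.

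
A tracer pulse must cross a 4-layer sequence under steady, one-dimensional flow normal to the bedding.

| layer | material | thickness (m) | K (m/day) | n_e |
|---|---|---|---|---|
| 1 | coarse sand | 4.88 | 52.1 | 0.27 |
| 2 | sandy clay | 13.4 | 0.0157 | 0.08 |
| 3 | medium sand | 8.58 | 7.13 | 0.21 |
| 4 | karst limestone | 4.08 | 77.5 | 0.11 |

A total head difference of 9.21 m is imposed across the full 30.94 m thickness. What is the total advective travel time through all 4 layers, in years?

With flow normal to the layers, continuity requires the same specific discharge q through every layer.
Σ(b_i/K_i) = 4.88/52.1 + 13.4/0.0157 + 8.58/7.13 + 4.08/77.5 = 854.9 d.
q = Δh / Σ(b_i/K_i) = 9.21 / 854.9 = 0.01077 m/day.
In each layer the seepage velocity is v_i = q/n_i, so the layer transit time is t_i = b_i·n_i / q:
  layer 1 (coarse sand): t_1 = 4.88 × 0.27 / 0.01077 = 122.3 d
  layer 2 (sandy clay): t_2 = 13.4 × 0.08 / 0.01077 = 99.50 d
  layer 3 (medium sand): t_3 = 8.58 × 0.21 / 0.01077 = 167.2 d
  layer 4 (karst limestone): t_4 = 4.08 × 0.11 / 0.01077 = 41.66 d
Total t = Σ t_i = 430.7 days = 1.179 years.

1.18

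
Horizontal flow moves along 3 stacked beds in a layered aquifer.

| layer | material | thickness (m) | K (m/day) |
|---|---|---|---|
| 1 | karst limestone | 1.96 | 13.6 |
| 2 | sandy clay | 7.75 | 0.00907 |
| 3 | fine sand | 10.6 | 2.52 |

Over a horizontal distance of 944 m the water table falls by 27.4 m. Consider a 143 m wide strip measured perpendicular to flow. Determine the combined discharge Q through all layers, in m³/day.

Flow is parallel to layering, so each bed carries its own Darcy discharge and the transmissivities add.
Σ(K_i·b_i) = 13.6×1.96 + 0.00907×7.75 + 2.52×10.6 = 53.44 m²/day.
Hydraulic gradient i = Δh / L = 27.4 / 944 = 0.02903.
Q = Σ(K_i·b_i) · W · i = 53.44 × 143 × 0.02903 = 221.8 m³/day.

222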